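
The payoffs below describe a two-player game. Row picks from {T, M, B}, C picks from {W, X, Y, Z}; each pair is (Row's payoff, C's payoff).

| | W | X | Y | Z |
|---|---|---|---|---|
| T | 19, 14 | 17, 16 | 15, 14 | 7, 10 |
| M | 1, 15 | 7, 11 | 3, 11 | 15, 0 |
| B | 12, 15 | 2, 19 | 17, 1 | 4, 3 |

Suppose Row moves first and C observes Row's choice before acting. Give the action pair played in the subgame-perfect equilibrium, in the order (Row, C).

C best-responds to each possible Row move:
- T: C compares 14, 16, 14, 10 and picks X; Row would get 17.
- M: C compares 15, 11, 11, 0 and picks W; Row would get 1.
- B: C compares 15, 19, 1, 3 and picks X; Row would get 2.
Among 17, 1, 2, the best is 17 at T. Subgame-perfect outcome: (T, X) with payoffs (17, 16).

(T, X)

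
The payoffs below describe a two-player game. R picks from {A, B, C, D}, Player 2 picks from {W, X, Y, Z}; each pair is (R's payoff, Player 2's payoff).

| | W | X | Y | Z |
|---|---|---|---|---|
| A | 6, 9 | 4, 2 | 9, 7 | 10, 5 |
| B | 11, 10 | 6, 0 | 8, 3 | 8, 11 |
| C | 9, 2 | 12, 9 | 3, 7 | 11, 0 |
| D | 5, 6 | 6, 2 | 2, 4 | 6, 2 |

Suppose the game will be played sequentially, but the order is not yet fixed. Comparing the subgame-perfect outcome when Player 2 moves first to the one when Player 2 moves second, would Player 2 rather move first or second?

If R leads: Player 2's best replies are A→W, B→Z, C→X, D→W; R's induced payoffs 6, 8, 12, 5; outcome (C, X), payoffs (12, 9).
If Player 2 leads: R's best replies are W→B, X→C, Y→A, Z→C; Player 2's induced payoffs 10, 9, 7, 0; outcome (B, W), payoffs (11, 10).
Player 2 gets 10 moving first and 9 moving second, so Player 2 prefers to move first.

first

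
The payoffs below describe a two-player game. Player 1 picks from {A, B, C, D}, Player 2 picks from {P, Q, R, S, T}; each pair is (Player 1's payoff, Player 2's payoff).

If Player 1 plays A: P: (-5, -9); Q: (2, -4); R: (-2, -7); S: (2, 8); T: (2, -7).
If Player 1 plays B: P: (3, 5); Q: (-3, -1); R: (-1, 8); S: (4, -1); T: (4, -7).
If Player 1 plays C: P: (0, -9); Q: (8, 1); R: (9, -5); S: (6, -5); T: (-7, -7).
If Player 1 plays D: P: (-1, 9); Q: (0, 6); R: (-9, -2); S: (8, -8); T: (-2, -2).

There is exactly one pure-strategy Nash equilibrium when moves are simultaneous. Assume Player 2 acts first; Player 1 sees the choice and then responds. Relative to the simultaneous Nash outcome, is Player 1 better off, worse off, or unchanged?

Player 1 best-responds to each possible Player 2 move:
- P → Player 1 plays B (best of -5, 3, 0, -1); Player 2 gets 5.
- Q → Player 1 plays C (best of 2, -3, 8, 0); Player 2 gets 1.
- R → Player 1 plays C (best of -2, -1, 9, -9); Player 2 gets -5.
- S → Player 1 plays D (best of 2, 4, 6, 8); Player 2 gets -8.
- T → Player 1 plays B (best of 2, 4, -7, -2); Player 2 gets -7.
Maximizing over 5, 1, -5, -8, -7, Player 2 chooses P. Subgame-perfect outcome: (B, P) with payoffs (3, 5).
For the simultaneous game, intersect best replies.
Player 1's best replies: P→B; Q→C; R→C; S→D; T→B.
Player 2's best replies: A→S; B→R; C→Q; D→P.
The unique mutual best reply is (C, Q), giving (8, 1).
Player 1 earns 3 sequentially versus 8 at the Nash outcome: worse off.

worse off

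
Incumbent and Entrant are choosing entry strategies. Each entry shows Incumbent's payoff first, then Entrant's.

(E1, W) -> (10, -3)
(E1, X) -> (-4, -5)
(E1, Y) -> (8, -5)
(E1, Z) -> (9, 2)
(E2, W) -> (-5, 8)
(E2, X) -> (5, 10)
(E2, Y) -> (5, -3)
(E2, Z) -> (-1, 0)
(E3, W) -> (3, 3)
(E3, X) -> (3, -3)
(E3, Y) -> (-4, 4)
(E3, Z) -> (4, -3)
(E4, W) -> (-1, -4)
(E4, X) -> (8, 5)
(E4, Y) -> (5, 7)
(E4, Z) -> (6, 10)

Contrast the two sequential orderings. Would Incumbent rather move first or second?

If Incumbent leads: Entrant's best replies are E1→Z, E2→X, E3→Y, E4→Z; Incumbent's induced payoffs 9, 5, -4, 6; outcome (E1, Z), payoffs (9, 2).
If Entrant leads: Incumbent's best replies are W→E1, X→E4, Y→E1, Z→E1; Entrant's induced payoffs -3, 5, -5, 2; outcome (E4, X), payoffs (8, 5).
Incumbent gets 9 moving first and 8 moving second, so Incumbent prefers to move first.

first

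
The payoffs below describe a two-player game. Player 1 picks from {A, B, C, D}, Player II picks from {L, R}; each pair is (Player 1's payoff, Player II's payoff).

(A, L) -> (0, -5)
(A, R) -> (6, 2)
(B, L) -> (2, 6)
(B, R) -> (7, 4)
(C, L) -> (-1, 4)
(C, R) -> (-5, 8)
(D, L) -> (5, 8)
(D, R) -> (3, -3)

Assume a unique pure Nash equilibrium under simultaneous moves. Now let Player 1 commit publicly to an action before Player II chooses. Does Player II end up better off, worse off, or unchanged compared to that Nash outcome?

Work backward from Player II's decision.
- A → Player II plays R (best of -5, 2); Player 1 gets 6.
- B → Player II plays L (best of 6, 4); Player 1 gets 2.
- C → Player II plays R (best of 4, 8); Player 1 gets -5.
- D → Player II plays L (best of 8, -3); Player 1 gets 5.
Maximizing over 6, 2, -5, 5, Player 1 chooses A. Subgame-perfect outcome: (A, R) with payoffs (6, 2).
For the simultaneous game, intersect best replies.
Player 1's best replies: L→D; R→B.
Player II's best replies: A→R; B→L; C→R; D→L.
The unique mutual best reply is (D, L), giving (5, 8).
Player II earns 2 sequentially versus 8 at the Nash outcome: worse off.

worse off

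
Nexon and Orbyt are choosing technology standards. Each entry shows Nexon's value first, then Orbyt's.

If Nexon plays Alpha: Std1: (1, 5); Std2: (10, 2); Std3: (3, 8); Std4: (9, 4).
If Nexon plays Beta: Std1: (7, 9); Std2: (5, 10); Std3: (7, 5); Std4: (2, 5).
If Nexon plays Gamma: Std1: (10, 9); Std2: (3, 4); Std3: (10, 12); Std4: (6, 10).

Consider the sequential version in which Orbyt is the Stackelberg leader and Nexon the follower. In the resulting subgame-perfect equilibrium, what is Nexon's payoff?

10

Nexon best-responds to each possible Orbyt move:
- Std1: Nexon compares 1, 7, 10 and picks Gamma; Orbyt would get 9.
- Std2: Nexon compares 10, 5, 3 and picks Alpha; Orbyt would get 2.
- Std3: Nexon compares 3, 7, 10 and picks Gamma; Orbyt would get 12.
- Std4: Nexon compares 9, 2, 6 and picks Alpha; Orbyt would get 4.
Among 9, 2, 12, 4, the best is 12 at Std3. Subgame-perfect outcome: (Gamma, Std3) with payoffs (10, 12).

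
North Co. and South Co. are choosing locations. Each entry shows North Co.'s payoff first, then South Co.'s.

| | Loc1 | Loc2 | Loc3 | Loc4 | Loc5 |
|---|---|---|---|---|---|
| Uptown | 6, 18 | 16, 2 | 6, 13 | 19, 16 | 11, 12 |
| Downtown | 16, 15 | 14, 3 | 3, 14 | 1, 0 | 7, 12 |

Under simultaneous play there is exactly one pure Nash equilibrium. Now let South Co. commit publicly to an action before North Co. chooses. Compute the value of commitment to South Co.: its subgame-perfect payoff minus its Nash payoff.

Backward induction with South Co. moving first.
- Loc1 → North Co. plays Downtown (best of 6, 16); South Co. gets 15.
- Loc2 → North Co. plays Uptown (best of 16, 14); South Co. gets 2.
- Loc3 → North Co. plays Uptown (best of 6, 3); South Co. gets 13.
- Loc4 → North Co. plays Uptown (best of 19, 1); South Co. gets 16.
- Loc5 → North Co. plays Uptown (best of 11, 7); South Co. gets 12.
South Co.'s induced payoffs are 15, 2, 13, 16, 12, so South Co. commits to Loc4. Subgame-perfect outcome: (Uptown, Loc4) with payoffs (19, 16).
Now find the simultaneous Nash equilibrium.
North Co.'s best replies: Loc1→Downtown; Loc2→Uptown; Loc3→Uptown; Loc4→Uptown; Loc5→Uptown.
South Co.'s best replies: Uptown→Loc1; Downtown→Loc1.
Only (Downtown, Loc1) has each player best-responding; Nash payoffs (16, 15).
South Co.'s commitment gain: 16 − 15 = 1.

1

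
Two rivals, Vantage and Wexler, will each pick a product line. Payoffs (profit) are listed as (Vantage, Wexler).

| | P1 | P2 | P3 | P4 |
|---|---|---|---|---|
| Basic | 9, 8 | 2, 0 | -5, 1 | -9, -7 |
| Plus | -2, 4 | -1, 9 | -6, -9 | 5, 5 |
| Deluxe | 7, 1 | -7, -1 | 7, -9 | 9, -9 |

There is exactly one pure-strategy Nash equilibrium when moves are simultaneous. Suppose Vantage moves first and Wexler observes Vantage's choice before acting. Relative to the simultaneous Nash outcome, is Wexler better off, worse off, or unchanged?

Wexler best-responds to each possible Vantage move:
- Basic: Wexler compares 8, 0, 1, -7 and picks P1; Vantage would get 9.
- Plus: Wexler compares 4, 9, -9, 5 and picks P2; Vantage would get -1.
- Deluxe: Wexler compares 1, -1, -9, -9 and picks P1; Vantage would get 7.
Maximizing over 9, -1, 7, Vantage chooses Basic. Subgame-perfect outcome: (Basic, P1) with payoffs (9, 8).
Under simultaneous play:
Vantage's best replies: P1→Basic; P2→Basic; P3→Deluxe; P4→Deluxe.
Wexler's best replies: Basic→P1; Plus→P2; Deluxe→P1.
Only (Basic, P1) has each player best-responding; Nash payoffs (9, 8).
Wexler earns 8 sequentially versus 8 at the Nash outcome: unchanged.

unchanged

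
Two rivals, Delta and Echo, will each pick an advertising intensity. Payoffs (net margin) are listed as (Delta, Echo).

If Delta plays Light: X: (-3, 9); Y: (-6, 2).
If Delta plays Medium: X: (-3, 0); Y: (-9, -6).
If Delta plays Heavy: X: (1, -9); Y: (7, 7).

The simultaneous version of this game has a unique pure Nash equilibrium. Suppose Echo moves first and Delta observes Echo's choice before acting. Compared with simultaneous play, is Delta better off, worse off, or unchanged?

Backward induction with Echo moving first.
- X → Delta plays Heavy (best of -3, -3, 1); Echo gets -9.
- Y → Delta plays Heavy (best of -6, -9, 7); Echo gets 7.
Among -9, 7, the best is 7 at Y. Subgame-perfect outcome: (Heavy, Y) with payoffs (7, 7).
Under simultaneous play:
Delta's best replies: X→Heavy; Y→Heavy.
Echo's best replies: Light→X; Medium→X; Heavy→Y.
The unique mutual best reply is (Heavy, Y), giving (7, 7).
Delta earns 7 sequentially versus 7 at the Nash outcome: unchanged.

unchanged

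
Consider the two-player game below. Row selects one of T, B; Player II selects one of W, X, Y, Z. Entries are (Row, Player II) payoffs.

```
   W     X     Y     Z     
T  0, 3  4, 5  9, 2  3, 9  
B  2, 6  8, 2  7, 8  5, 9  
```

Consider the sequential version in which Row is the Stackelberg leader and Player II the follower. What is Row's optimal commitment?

Backward induction with Row moving first.
- T: BR = Z, leader payoff 3.
- B: BR = Z, leader payoff 5.
Maximizing over 3, 5, Row chooses B. Subgame-perfect outcome: (B, Z) with payoffs (5, 9).

B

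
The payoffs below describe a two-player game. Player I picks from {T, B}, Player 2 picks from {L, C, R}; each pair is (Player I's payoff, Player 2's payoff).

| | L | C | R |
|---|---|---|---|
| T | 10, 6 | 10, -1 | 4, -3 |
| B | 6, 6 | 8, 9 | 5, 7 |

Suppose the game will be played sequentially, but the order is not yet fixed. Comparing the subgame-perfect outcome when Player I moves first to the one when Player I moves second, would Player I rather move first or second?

first

If Player I leads: Player 2's best replies are T→L, B→C; Player I's induced payoffs 10, 8; outcome (T, L), payoffs (10, 6).
If Player 2 leads: Player I's best replies are L→T, C→T, R→B; Player 2's induced payoffs 6, -1, 7; outcome (B, R), payoffs (5, 7).
Player I gets 10 moving first and 5 moving second, so Player I prefers to move first.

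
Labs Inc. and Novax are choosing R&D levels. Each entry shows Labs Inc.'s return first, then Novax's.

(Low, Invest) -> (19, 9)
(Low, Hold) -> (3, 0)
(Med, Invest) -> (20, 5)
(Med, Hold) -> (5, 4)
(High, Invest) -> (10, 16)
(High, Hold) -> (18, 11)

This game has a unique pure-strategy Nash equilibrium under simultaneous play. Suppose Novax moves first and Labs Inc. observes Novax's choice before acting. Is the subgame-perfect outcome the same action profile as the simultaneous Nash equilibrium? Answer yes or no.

no

Solve by backward induction (Novax leads).
- Invest: Labs Inc. compares 19, 20, 10 and picks Med; Novax would get 5.
- Hold: Labs Inc. compares 3, 5, 18 and picks High; Novax would get 11.
Novax's induced payoffs are 5, 11, so Novax commits to Hold. Subgame-perfect outcome: (High, Hold) with payoffs (18, 11).
For the simultaneous game, intersect best replies.
Labs Inc.'s best replies: Invest→Med; Hold→High.
Novax's best replies: Low→Invest; Med→Invest; High→Invest.
Only (Med, Invest) has each player best-responding; Nash payoffs (20, 5).
Sequential outcome (High, Hold) differs from the Nash profile (Med, Invest).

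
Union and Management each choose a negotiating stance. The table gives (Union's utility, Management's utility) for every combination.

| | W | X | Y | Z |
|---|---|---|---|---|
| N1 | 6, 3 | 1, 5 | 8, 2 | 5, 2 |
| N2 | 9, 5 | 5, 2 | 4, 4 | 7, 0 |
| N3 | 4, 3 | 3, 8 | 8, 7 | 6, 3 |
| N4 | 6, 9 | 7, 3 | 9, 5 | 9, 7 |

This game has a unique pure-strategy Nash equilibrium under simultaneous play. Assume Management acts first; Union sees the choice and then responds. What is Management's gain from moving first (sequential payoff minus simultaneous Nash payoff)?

2

Solve by backward induction (Management leads).
- W: BR = N2, leader payoff 5.
- X: BR = N4, leader payoff 3.
- Y: BR = N4, leader payoff 5.
- Z: BR = N4, leader payoff 7.
Among 5, 3, 5, 7, the best is 7 at Z. Subgame-perfect outcome: (N4, Z) with payoffs (9, 7).
Now find the simultaneous Nash equilibrium.
Union's best replies: W→N2; X→N4; Y→N4; Z→N4.
Management's best replies: N1→X; N2→W; N3→X; N4→W.
Only (N2, W) has each player best-responding; Nash payoffs (9, 5).
Management's commitment gain: 7 − 5 = 2.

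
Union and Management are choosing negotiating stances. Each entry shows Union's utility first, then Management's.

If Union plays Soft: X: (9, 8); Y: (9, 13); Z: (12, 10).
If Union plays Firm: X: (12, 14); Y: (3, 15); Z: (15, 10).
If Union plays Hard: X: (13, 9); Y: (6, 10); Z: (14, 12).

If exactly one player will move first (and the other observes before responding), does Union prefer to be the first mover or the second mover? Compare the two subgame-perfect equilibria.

first

If Union leads: Management's best replies are Soft→Y, Firm→Y, Hard→Z; Union's induced payoffs 9, 3, 14; outcome (Hard, Z), payoffs (14, 12).
If Management leads: Union's best replies are X→Hard, Y→Soft, Z→Firm; Management's induced payoffs 9, 13, 10; outcome (Soft, Y), payoffs (9, 13).
Union gets 14 moving first and 9 moving second, so Union prefers to move first.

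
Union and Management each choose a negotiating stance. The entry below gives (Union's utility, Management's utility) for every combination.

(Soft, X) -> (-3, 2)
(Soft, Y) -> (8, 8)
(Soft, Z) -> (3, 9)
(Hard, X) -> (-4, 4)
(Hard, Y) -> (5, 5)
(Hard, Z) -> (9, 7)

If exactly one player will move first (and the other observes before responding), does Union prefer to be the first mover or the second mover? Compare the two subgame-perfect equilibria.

first

If Union leads: Management's best replies are Soft→Z, Hard→Z; Union's induced payoffs 3, 9; outcome (Hard, Z), payoffs (9, 7).
If Management leads: Union's best replies are X→Soft, Y→Soft, Z→Hard; Management's induced payoffs 2, 8, 7; outcome (Soft, Y), payoffs (8, 8).
Union gets 9 moving first and 8 moving second, so Union prefers to move first.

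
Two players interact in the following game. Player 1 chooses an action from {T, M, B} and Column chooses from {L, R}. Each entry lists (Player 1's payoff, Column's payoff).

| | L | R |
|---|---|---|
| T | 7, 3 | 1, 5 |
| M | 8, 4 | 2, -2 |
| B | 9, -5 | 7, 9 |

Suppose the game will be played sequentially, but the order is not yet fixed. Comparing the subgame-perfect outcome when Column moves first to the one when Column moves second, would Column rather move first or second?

first

If Player 1 leads: Column's best replies are T→R, M→L, B→R; Player 1's induced payoffs 1, 8, 7; outcome (M, L), payoffs (8, 4).
If Column leads: Player 1's best replies are L→B, R→B; Column's induced payoffs -5, 9; outcome (B, R), payoffs (7, 9).
Column gets 9 moving first and 4 moving second, so Column prefers to move first.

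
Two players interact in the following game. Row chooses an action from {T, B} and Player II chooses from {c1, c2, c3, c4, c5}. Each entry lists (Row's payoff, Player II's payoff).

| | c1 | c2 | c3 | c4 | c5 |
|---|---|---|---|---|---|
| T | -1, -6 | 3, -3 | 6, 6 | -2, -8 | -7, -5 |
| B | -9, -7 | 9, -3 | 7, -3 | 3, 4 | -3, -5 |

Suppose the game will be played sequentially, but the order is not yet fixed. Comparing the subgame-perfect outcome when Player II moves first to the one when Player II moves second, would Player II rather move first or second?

If Row leads: Player II's best replies are T→c3, B→c4; Row's induced payoffs 6, 3; outcome (T, c3), payoffs (6, 6).
If Player II leads: Row's best replies are c1→T, c2→B, c3→B, c4→B, c5→B; Player II's induced payoffs -6, -3, -3, 4, -5; outcome (B, c4), payoffs (3, 4).
Player II gets 4 moving first and 6 moving second, so Player II prefers to move second.

second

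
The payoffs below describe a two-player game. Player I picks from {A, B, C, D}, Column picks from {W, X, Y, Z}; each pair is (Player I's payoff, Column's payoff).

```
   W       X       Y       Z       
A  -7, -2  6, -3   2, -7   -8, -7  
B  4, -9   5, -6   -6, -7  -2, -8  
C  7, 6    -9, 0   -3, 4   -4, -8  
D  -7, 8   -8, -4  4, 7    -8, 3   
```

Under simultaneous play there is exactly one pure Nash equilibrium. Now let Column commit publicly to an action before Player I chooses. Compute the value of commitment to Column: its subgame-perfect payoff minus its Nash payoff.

Work backward from Player I's decision.
- W → Player I plays C (best of -7, 4, 7, -7); Column gets 6.
- X → Player I plays A (best of 6, 5, -9, -8); Column gets -3.
- Y → Player I plays D (best of 2, -6, -3, 4); Column gets 7.
- Z → Player I plays B (best of -8, -2, -4, -8); Column gets -8.
Among 6, -3, 7, -8, the best is 7 at Y. Subgame-perfect outcome: (D, Y) with payoffs (4, 7).
Under simultaneous play:
Player I's best replies: W→C; X→A; Y→D; Z→B.
Column's best replies: A→W; B→X; C→W; D→W.
Only (C, W) has each player best-responding; Nash payoffs (7, 6).
Column's commitment gain: 7 − 6 = 1.

1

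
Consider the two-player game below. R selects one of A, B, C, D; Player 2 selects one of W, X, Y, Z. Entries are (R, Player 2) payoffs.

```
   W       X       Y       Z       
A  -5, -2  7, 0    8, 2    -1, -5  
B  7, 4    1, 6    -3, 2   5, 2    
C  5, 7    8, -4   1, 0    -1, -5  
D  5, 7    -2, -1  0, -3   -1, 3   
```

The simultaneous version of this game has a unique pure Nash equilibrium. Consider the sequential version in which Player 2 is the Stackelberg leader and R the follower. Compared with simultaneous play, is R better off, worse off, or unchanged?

Backward induction with Player 2 moving first.
- W: BR = B, leader payoff 4.
- X: BR = C, leader payoff -4.
- Y: BR = A, leader payoff 2.
- Z: BR = B, leader payoff 2.
Player 2's induced payoffs are 4, -4, 2, 2, so Player 2 commits to W. Subgame-perfect outcome: (B, W) with payoffs (7, 4).
Now find the simultaneous Nash equilibrium.
R's best replies: W→B; X→C; Y→A; Z→B.
Player 2's best replies: A→Y; B→X; C→W; D→W.
Only (A, Y) has each player best-responding; Nash payoffs (8, 2).
R earns 7 sequentially versus 8 at the Nash outcome: worse off.

worse off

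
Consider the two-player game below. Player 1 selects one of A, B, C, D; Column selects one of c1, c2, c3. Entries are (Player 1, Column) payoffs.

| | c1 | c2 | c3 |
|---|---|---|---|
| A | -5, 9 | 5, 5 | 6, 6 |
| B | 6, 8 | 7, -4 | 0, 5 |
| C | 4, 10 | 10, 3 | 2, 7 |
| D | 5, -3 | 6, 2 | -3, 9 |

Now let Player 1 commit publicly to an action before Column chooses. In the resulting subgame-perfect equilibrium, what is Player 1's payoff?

6

Column best-responds to each possible Player 1 move:
- A: Column compares 9, 5, 6 and picks c1; Player 1 would get -5.
- B: Column compares 8, -4, 5 and picks c1; Player 1 would get 6.
- C: Column compares 10, 3, 7 and picks c1; Player 1 would get 4.
- D: Column compares -3, 2, 9 and picks c3; Player 1 would get -3.
Maximizing over -5, 6, 4, -3, Player 1 chooses B. Subgame-perfect outcome: (B, c1) with payoffs (6, 8).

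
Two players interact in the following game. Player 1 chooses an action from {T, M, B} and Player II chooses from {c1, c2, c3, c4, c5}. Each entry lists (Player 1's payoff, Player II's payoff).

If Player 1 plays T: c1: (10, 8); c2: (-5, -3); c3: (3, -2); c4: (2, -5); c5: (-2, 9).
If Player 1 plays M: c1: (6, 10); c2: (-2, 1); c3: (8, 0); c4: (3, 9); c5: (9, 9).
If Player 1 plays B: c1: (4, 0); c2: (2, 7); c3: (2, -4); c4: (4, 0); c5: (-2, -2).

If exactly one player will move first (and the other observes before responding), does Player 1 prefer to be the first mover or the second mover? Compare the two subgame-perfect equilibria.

If Player 1 leads: Player II's best replies are T→c5, M→c1, B→c2; Player 1's induced payoffs -2, 6, 2; outcome (M, c1), payoffs (6, 10).
If Player II leads: Player 1's best replies are c1→T, c2→B, c3→M, c4→B, c5→M; Player II's induced payoffs 8, 7, 0, 0, 9; outcome (M, c5), payoffs (9, 9).
Player 1 gets 6 moving first and 9 moving second, so Player 1 prefers to move second.

second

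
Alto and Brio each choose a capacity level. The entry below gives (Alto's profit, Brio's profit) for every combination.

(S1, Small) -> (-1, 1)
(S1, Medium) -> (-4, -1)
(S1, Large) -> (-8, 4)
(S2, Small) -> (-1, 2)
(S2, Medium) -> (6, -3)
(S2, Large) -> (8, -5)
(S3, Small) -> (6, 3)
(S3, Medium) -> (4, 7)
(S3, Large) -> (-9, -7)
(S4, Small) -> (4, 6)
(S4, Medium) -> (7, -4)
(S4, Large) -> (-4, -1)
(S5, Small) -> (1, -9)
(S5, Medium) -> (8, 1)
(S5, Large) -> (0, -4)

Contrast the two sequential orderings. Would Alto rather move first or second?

first

If Alto leads: Brio's best replies are S1→Large, S2→Small, S3→Medium, S4→Small, S5→Medium; Alto's induced payoffs -8, -1, 4, 4, 8; outcome (S5, Medium), payoffs (8, 1).
If Brio leads: Alto's best replies are Small→S3, Medium→S5, Large→S2; Brio's induced payoffs 3, 1, -5; outcome (S3, Small), payoffs (6, 3).
Alto gets 8 moving first and 6 moving second, so Alto prefers to move first.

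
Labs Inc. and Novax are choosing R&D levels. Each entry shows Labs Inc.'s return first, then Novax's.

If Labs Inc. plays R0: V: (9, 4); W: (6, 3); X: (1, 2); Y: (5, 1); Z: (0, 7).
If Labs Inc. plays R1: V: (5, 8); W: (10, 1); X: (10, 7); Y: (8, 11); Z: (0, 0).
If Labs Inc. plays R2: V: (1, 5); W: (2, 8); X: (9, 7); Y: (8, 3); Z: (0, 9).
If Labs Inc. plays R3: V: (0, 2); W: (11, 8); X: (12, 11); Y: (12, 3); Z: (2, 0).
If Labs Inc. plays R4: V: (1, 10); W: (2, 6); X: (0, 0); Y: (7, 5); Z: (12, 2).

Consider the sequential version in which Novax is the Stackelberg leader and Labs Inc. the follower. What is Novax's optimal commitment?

X

Labs Inc. best-responds to each possible Novax move:
- V: Labs Inc. compares 9, 5, 1, 0, 1 and picks R0; Novax would get 4.
- W: Labs Inc. compares 6, 10, 2, 11, 2 and picks R3; Novax would get 8.
- X: Labs Inc. compares 1, 10, 9, 12, 0 and picks R3; Novax would get 11.
- Y: Labs Inc. compares 5, 8, 8, 12, 7 and picks R3; Novax would get 3.
- Z: Labs Inc. compares 0, 0, 0, 2, 12 and picks R4; Novax would get 2.
Among 4, 8, 11, 3, 2, the best is 11 at X. Subgame-perfect outcome: (R3, X) with payoffs (12, 11).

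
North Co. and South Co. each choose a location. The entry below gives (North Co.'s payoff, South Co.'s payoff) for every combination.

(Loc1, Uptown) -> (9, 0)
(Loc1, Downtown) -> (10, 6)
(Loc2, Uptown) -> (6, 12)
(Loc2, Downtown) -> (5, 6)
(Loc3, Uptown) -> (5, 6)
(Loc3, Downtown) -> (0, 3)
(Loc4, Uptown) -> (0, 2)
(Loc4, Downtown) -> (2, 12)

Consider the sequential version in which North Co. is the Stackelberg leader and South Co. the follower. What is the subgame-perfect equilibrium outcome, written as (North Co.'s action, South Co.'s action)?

South Co. best-responds to each possible North Co. move:
- Loc1 → South Co. plays Downtown (best of 0, 6); North Co. gets 10.
- Loc2 → South Co. plays Uptown (best of 12, 6); North Co. gets 6.
- Loc3 → South Co. plays Uptown (best of 6, 3); North Co. gets 5.
- Loc4 → South Co. plays Downtown (best of 2, 12); North Co. gets 2.
Among 10, 6, 5, 2, the best is 10 at Loc1. Subgame-perfect outcome: (Loc1, Downtown) with payoffs (10, 6).

(Loc1, Downtown)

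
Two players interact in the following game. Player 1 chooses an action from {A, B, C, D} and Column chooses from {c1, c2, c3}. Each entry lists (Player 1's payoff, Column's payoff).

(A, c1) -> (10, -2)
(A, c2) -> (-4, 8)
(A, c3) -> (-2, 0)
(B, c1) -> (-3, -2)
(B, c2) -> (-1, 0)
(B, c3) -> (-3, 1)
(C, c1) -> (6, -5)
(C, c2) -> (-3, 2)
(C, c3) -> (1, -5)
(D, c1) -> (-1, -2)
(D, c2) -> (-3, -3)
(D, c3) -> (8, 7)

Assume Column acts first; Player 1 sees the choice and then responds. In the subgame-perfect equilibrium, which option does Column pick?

c3

Player 1 best-responds to each possible Column move:
- c1 → Player 1 plays A (best of 10, -3, 6, -1); Column gets -2.
- c2 → Player 1 plays B (best of -4, -1, -3, -3); Column gets 0.
- c3 → Player 1 plays D (best of -2, -3, 1, 8); Column gets 7.
Maximizing over -2, 0, 7, Column chooses c3. Subgame-perfect outcome: (D, c3) with payoffs (8, 7).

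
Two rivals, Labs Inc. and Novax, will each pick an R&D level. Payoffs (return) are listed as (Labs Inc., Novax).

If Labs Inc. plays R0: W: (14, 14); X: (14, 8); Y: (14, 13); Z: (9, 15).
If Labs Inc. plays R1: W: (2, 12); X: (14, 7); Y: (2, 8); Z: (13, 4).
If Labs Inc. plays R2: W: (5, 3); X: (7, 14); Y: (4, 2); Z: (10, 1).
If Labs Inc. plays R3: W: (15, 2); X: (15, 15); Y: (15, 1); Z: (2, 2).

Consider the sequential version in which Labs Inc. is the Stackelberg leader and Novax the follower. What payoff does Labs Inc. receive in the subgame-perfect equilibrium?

Backward induction with Labs Inc. moving first.
- R0: BR = Z, leader payoff 9.
- R1: BR = W, leader payoff 2.
- R2: BR = X, leader payoff 7.
- R3: BR = X, leader payoff 15.
Among 9, 2, 7, 15, the best is 15 at R3. Subgame-perfect outcome: (R3, X) with payoffs (15, 15).

15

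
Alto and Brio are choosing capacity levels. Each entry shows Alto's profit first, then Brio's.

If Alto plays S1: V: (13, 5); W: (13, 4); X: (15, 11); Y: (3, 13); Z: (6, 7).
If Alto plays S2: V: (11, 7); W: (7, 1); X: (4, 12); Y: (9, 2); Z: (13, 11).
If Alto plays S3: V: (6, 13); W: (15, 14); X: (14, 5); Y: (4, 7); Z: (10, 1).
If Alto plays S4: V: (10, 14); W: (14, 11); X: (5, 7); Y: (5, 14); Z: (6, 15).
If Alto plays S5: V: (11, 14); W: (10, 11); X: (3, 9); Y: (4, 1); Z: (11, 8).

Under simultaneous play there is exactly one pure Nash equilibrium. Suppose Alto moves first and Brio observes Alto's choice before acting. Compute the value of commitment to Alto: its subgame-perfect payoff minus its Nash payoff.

0

Backward induction with Alto moving first.
- S1: BR = Y, leader payoff 3.
- S2: BR = X, leader payoff 4.
- S3: BR = W, leader payoff 15.
- S4: BR = Z, leader payoff 6.
- S5: BR = V, leader payoff 11.
Alto's induced payoffs are 3, 4, 15, 6, 11, so Alto commits to S3. Subgame-perfect outcome: (S3, W) with payoffs (15, 14).
Now find the simultaneous Nash equilibrium.
Alto's best replies: V→S1; W→S3; X→S1; Y→S2; Z→S2.
Brio's best replies: S1→Y; S2→X; S3→W; S4→Z; S5→V.
Only (S3, W) has each player best-responding; Nash payoffs (15, 14).
Alto's commitment gain: 15 − 15 = 0.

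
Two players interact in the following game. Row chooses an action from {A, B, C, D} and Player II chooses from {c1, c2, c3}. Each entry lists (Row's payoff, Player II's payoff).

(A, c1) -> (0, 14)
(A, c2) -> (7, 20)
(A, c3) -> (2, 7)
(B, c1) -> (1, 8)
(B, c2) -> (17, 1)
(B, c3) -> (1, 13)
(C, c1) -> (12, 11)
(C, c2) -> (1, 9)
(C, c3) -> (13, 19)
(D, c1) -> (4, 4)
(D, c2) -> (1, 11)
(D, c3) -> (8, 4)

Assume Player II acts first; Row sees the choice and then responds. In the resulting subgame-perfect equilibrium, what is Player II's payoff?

19

Solve by backward induction (Player II leads).
- c1: BR = C, leader payoff 11.
- c2: BR = B, leader payoff 1.
- c3: BR = C, leader payoff 19.
Maximizing over 11, 1, 19, Player II chooses c3. Subgame-perfect outcome: (C, c3) with payoffs (13, 19).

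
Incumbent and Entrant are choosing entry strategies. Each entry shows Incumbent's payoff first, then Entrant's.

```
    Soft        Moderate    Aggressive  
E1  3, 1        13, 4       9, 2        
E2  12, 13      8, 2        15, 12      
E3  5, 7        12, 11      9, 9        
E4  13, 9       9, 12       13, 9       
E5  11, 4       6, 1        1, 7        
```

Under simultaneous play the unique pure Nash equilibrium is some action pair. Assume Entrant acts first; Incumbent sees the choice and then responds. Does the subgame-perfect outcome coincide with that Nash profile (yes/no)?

no

Backward induction with Entrant moving first.
- Soft: Incumbent compares 3, 12, 5, 13, 11 and picks E4; Entrant would get 9.
- Moderate: Incumbent compares 13, 8, 12, 9, 6 and picks E1; Entrant would get 4.
- Aggressive: Incumbent compares 9, 15, 9, 13, 1 and picks E2; Entrant would get 12.
Among 9, 4, 12, the best is 12 at Aggressive. Subgame-perfect outcome: (E2, Aggressive) with payoffs (15, 12).
Now find the simultaneous Nash equilibrium.
Incumbent's best replies: Soft→E4; Moderate→E1; Aggressive→E2.
Entrant's best replies: E1→Moderate; E2→Soft; E3→Moderate; E4→Moderate; E5→Aggressive.
Only (E1, Moderate) has each player best-responding; Nash payoffs (13, 4).
Sequential outcome (E2, Aggressive) differs from the Nash profile (E1, Moderate).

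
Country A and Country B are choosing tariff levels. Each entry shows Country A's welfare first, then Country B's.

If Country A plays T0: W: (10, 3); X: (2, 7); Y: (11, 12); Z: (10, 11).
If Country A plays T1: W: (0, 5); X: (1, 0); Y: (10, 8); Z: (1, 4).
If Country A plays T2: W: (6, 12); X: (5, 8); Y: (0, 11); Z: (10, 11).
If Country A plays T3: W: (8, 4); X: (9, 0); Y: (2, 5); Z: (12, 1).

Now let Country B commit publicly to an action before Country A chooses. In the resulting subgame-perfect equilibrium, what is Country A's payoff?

Work backward from Country A's decision.
- W: Country A compares 10, 0, 6, 8 and picks T0; Country B would get 3.
- X: Country A compares 2, 1, 5, 9 and picks T3; Country B would get 0.
- Y: Country A compares 11, 10, 0, 2 and picks T0; Country B would get 12.
- Z: Country A compares 10, 1, 10, 12 and picks T3; Country B would get 1.
Among 3, 0, 12, 1, the best is 12 at Y. Subgame-perfect outcome: (T0, Y) with payoffs (11, 12).

11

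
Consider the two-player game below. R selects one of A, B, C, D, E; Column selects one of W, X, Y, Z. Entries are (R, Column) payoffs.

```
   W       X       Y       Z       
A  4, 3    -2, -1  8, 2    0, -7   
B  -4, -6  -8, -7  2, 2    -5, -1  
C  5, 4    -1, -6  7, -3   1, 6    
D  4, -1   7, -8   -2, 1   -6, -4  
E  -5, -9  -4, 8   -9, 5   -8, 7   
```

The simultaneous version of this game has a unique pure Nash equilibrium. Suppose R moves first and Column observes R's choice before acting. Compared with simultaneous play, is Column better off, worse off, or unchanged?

Backward induction with R moving first.
- A → Column plays W (best of 3, -1, 2, -7); R gets 4.
- B → Column plays Y (best of -6, -7, 2, -1); R gets 2.
- C → Column plays Z (best of 4, -6, -3, 6); R gets 1.
- D → Column plays Y (best of -1, -8, 1, -4); R gets -2.
- E → Column plays X (best of -9, 8, 5, 7); R gets -4.
R's induced payoffs are 4, 2, 1, -2, -4, so R commits to A. Subgame-perfect outcome: (A, W) with payoffs (4, 3).
Under simultaneous play:
R's best replies: W→C; X→D; Y→A; Z→C.
Column's best replies: A→W; B→Y; C→Z; D→Y; E→X.
Only (C, Z) has each player best-responding; Nash payoffs (1, 6).
Column earns 3 sequentially versus 6 at the Nash outcome: worse off.

worse off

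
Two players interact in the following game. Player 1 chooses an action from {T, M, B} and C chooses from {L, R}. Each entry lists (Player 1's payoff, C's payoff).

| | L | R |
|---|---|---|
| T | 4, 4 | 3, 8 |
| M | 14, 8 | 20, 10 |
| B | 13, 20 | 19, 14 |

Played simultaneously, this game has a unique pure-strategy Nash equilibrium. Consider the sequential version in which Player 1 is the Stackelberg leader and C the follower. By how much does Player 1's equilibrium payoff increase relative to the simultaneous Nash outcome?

0

C best-responds to each possible Player 1 move:
- T: BR = R, leader payoff 3.
- M: BR = R, leader payoff 20.
- B: BR = L, leader payoff 13.
Player 1's induced payoffs are 3, 20, 13, so Player 1 commits to M. Subgame-perfect outcome: (M, R) with payoffs (20, 10).
Under simultaneous play:
Player 1's best replies: L→M; R→M.
C's best replies: T→R; M→R; B→L.
The unique mutual best reply is (M, R), giving (20, 10).
Player 1's commitment gain: 20 − 20 = 0.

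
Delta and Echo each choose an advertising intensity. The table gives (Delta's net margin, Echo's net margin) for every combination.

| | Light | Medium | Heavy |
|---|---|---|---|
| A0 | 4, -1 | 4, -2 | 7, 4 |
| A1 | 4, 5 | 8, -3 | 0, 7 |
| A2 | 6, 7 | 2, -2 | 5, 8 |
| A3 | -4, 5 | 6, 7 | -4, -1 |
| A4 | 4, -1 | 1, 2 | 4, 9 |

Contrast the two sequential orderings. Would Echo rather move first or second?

If Delta leads: Echo's best replies are A0→Heavy, A1→Heavy, A2→Heavy, A3→Medium, A4→Heavy; Delta's induced payoffs 7, 0, 5, 6, 4; outcome (A0, Heavy), payoffs (7, 4).
If Echo leads: Delta's best replies are Light→A2, Medium→A1, Heavy→A0; Echo's induced payoffs 7, -3, 4; outcome (A2, Light), payoffs (6, 7).
Echo gets 7 moving first and 4 moving second, so Echo prefers to move first.

first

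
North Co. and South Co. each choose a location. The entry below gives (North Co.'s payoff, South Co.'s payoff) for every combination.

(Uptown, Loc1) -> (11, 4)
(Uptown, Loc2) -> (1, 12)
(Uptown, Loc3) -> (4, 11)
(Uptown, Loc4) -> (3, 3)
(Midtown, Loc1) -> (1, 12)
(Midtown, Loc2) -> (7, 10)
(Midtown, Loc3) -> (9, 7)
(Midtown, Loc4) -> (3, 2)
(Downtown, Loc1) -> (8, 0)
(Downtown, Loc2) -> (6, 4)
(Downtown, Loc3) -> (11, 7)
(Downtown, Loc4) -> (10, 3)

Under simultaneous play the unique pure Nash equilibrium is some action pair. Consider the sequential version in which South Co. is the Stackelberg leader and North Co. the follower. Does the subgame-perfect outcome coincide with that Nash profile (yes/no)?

no

Backward induction with South Co. moving first.
- Loc1: BR = Uptown, leader payoff 4.
- Loc2: BR = Midtown, leader payoff 10.
- Loc3: BR = Downtown, leader payoff 7.
- Loc4: BR = Downtown, leader payoff 3.
Maximizing over 4, 10, 7, 3, South Co. chooses Loc2. Subgame-perfect outcome: (Midtown, Loc2) with payoffs (7, 10).
Under simultaneous play:
North Co.'s best replies: Loc1→Uptown; Loc2→Midtown; Loc3→Downtown; Loc4→Downtown.
South Co.'s best replies: Uptown→Loc2; Midtown→Loc1; Downtown→Loc3.
Only (Downtown, Loc3) has each player best-responding; Nash payoffs (11, 7).
Sequential outcome (Midtown, Loc2) differs from the Nash profile (Downtown, Loc3).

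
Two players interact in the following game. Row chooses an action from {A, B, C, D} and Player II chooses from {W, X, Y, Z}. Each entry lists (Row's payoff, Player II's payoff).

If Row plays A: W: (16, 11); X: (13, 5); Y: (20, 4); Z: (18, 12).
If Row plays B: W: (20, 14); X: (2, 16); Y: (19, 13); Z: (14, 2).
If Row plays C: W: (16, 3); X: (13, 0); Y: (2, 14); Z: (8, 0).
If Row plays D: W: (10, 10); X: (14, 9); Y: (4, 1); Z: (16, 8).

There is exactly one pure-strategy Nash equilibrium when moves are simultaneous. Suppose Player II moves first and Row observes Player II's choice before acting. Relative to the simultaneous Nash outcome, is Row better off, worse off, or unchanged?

Row best-responds to each possible Player II move:
- W: Row compares 16, 20, 16, 10 and picks B; Player II would get 14.
- X: Row compares 13, 2, 13, 14 and picks D; Player II would get 9.
- Y: Row compares 20, 19, 2, 4 and picks A; Player II would get 4.
- Z: Row compares 18, 14, 8, 16 and picks A; Player II would get 12.
Among 14, 9, 4, 12, the best is 14 at W. Subgame-perfect outcome: (B, W) with payoffs (20, 14).
For the simultaneous game, intersect best replies.
Row's best replies: W→B; X→D; Y→A; Z→A.
Player II's best replies: A→Z; B→X; C→Y; D→W.
Only (A, Z) has each player best-responding; Nash payoffs (18, 12).
Row earns 20 sequentially versus 18 at the Nash outcome: better off.

better off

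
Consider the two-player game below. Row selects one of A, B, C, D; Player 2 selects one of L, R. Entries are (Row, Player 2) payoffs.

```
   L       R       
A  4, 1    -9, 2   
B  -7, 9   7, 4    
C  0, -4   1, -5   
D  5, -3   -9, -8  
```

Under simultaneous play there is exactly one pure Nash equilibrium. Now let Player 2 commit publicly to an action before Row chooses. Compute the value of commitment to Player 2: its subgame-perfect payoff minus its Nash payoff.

Row best-responds to each possible Player 2 move:
- L: BR = D, leader payoff -3.
- R: BR = B, leader payoff 4.
Maximizing over -3, 4, Player 2 chooses R. Subgame-perfect outcome: (B, R) with payoffs (7, 4).
For the simultaneous game, intersect best replies.
Row's best replies: L→D; R→B.
Player 2's best replies: A→R; B→L; C→L; D→L.
The unique mutual best reply is (D, L), giving (5, -3).
Player 2's commitment gain: 4 − -3 = 7.

7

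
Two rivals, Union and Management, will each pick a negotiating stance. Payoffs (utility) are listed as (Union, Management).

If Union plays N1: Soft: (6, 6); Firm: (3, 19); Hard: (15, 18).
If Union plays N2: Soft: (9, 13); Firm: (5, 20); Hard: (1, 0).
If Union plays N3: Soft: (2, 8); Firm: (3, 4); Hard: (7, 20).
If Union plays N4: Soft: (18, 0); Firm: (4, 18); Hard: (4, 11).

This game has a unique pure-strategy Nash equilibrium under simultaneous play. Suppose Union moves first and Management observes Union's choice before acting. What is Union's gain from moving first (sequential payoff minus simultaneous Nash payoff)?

2

Solve by backward induction (Union leads).
- N1 → Management plays Firm (best of 6, 19, 18); Union gets 3.
- N2 → Management plays Firm (best of 13, 20, 0); Union gets 5.
- N3 → Management plays Hard (best of 8, 4, 20); Union gets 7.
- N4 → Management plays Firm (best of 0, 18, 11); Union gets 4.
Union's induced payoffs are 3, 5, 7, 4, so Union commits to N3. Subgame-perfect outcome: (N3, Hard) with payoffs (7, 20).
Under simultaneous play:
Union's best replies: Soft→N4; Firm→N2; Hard→N1.
Management's best replies: N1→Firm; N2→Firm; N3→Hard; N4→Firm.
Only (N2, Firm) has each player best-responding; Nash payoffs (5, 20).
Union's commitment gain: 7 − 5 = 2.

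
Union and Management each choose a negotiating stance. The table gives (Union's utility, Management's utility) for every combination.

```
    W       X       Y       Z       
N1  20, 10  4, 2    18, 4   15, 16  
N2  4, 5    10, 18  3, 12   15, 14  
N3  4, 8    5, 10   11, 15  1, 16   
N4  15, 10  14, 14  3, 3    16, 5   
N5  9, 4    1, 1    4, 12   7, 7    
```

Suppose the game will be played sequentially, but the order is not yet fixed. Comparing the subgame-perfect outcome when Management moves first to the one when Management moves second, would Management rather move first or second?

If Union leads: Management's best replies are N1→Z, N2→X, N3→Z, N4→X, N5→Y; Union's induced payoffs 15, 10, 1, 14, 4; outcome (N1, Z), payoffs (15, 16).
If Management leads: Union's best replies are W→N1, X→N4, Y→N1, Z→N4; Management's induced payoffs 10, 14, 4, 5; outcome (N4, X), payoffs (14, 14).
Management gets 14 moving first and 16 moving second, so Management prefers to move second.

second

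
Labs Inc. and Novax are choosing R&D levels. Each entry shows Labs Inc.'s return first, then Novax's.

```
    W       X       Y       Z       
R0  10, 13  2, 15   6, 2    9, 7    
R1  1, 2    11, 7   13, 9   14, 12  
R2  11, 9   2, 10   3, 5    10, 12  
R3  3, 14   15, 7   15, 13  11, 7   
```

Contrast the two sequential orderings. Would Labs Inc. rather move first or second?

If Labs Inc. leads: Novax's best replies are R0→X, R1→Z, R2→Z, R3→W; Labs Inc.'s induced payoffs 2, 14, 10, 3; outcome (R1, Z), payoffs (14, 12).
If Novax leads: Labs Inc.'s best replies are W→R2, X→R3, Y→R3, Z→R1; Novax's induced payoffs 9, 7, 13, 12; outcome (R3, Y), payoffs (15, 13).
Labs Inc. gets 14 moving first and 15 moving second, so Labs Inc. prefers to move second.

second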